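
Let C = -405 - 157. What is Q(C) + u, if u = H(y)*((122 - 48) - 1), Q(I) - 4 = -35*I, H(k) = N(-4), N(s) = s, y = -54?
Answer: 19382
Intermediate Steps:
C = -562
H(k) = -4
Q(I) = 4 - 35*I
u = -292 (u = -4*((122 - 48) - 1) = -4*(74 - 1) = -4*73 = -292)
Q(C) + u = (4 - 35*(-562)) - 292 = (4 + 19670) - 292 = 19674 - 292 = 19382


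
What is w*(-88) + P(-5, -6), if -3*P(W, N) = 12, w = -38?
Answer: 3340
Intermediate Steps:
P(W, N) = -4 (P(W, N) = -⅓*12 = -4)
w*(-88) + P(-5, -6) = -38*(-88) - 4 = 3344 - 4 = 3340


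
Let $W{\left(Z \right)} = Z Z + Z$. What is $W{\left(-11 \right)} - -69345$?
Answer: $69455$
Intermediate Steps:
$W{\left(Z \right)} = Z + Z^{2}$ ($W{\left(Z \right)} = Z^{2} + Z = Z + Z^{2}$)
$W{\left(-11 \right)} - -69345 = - 11 \left(1 - 11\right) - -69345 = \left(-11\right) \left(-10\right) + 69345 = 110 + 69345 = 69455$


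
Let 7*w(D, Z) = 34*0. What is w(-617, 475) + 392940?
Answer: 392940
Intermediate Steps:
w(D, Z) = 0 (w(D, Z) = (34*0)/7 = (⅐)*0 = 0)
w(-617, 475) + 392940 = 0 + 392940 = 392940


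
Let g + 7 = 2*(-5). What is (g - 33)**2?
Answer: 2500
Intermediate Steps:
g = -17 (g = -7 + 2*(-5) = -7 - 10 = -17)
(g - 33)**2 = (-17 - 33)**2 = (-50)**2 = 2500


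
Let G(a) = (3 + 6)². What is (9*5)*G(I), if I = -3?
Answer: 3645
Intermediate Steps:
G(a) = 81 (G(a) = 9² = 81)
(9*5)*G(I) = (9*5)*81 = 45*81 = 3645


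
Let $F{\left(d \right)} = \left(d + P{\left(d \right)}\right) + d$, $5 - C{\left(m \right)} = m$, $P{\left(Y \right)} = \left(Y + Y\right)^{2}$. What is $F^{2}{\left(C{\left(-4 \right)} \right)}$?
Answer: $116964$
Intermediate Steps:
$P{\left(Y \right)} = 4 Y^{2}$ ($P{\left(Y \right)} = \left(2 Y\right)^{2} = 4 Y^{2}$)
$C{\left(m \right)} = 5 - m$
$F{\left(d \right)} = 2 d + 4 d^{2}$ ($F{\left(d \right)} = \left(d + 4 d^{2}\right) + d = 2 d + 4 d^{2}$)
$F^{2}{\left(C{\left(-4 \right)} \right)} = \left(2 \left(5 - -4\right) \left(1 + 2 \left(5 - -4\right)\right)\right)^{2} = \left(2 \left(5 + 4\right) \left(1 + 2 \left(5 + 4\right)\right)\right)^{2} = \left(2 \cdot 9 \left(1 + 2 \cdot 9\right)\right)^{2} = \left(2 \cdot 9 \left(1 + 18\right)\right)^{2} = \left(2 \cdot 9 \cdot 19\right)^{2} = 342^{2} = 116964$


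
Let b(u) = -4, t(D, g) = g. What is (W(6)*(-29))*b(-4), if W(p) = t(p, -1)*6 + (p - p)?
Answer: -696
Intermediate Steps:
W(p) = -6 (W(p) = -1*6 + (p - p) = -6 + 0 = -6)
(W(6)*(-29))*b(-4) = -6*(-29)*(-4) = 174*(-4) = -696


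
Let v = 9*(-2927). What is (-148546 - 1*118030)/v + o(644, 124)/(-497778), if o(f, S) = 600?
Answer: 22113310388/2185494309 ≈ 10.118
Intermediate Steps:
v = -26343
(-148546 - 1*118030)/v + o(644, 124)/(-497778) = (-148546 - 1*118030)/(-26343) + 600/(-497778) = (-148546 - 118030)*(-1/26343) + 600*(-1/497778) = -266576*(-1/26343) - 100/82963 = 266576/26343 - 100/82963 = 22113310388/2185494309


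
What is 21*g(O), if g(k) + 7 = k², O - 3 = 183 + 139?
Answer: 2217978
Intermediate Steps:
O = 325 (O = 3 + (183 + 139) = 3 + 322 = 325)
g(k) = -7 + k²
21*g(O) = 21*(-7 + 325²) = 21*(-7 + 105625) = 21*105618 = 2217978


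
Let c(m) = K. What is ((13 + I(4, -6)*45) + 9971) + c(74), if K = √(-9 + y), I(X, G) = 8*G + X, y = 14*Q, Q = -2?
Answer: 8004 + I*√37 ≈ 8004.0 + 6.0828*I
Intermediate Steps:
y = -28 (y = 14*(-2) = -28)
I(X, G) = X + 8*G
K = I*√37 (K = √(-9 - 28) = √(-37) = I*√37 ≈ 6.0828*I)
c(m) = I*√37
((13 + I(4, -6)*45) + 9971) + c(74) = ((13 + (4 + 8*(-6))*45) + 9971) + I*√37 = ((13 + (4 - 48)*45) + 9971) + I*√37 = ((13 - 44*45) + 9971) + I*√37 = ((13 - 1980) + 9971) + I*√37 = (-1967 + 9971) + I*√37 = 8004 + I*√37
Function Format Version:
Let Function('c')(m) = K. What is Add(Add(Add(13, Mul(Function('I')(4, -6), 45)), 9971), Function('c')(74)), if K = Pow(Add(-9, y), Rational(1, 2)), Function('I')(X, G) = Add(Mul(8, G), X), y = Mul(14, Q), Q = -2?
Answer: Add(8004, Mul(I, Pow(37, Rational(1, 2)))) ≈ Add(8004.0, Mul(6.0828, I))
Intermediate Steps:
y = -28 (y = Mul(14, -2) = -28)
Function('I')(X, G) = Add(X, Mul(8, G))
K = Mul(I, Pow(37, Rational(1, 2))) (K = Pow(Add(-9, -28), Rational(1, 2)) = Pow(-37, Rational(1, 2)) = Mul(I, Pow(37, Rational(1, 2))) ≈ Mul(6.0828, I))
Function('c')(m) = Mul(I, Pow(37, Rational(1, 2)))
Add(Add(Add(13, Mul(Function('I')(4, -6), 45)), 9971), Function('c')(74)) = Add(Add(Add(13, Mul(Add(4, Mul(8, -6)), 45)), 9971), Mul(I, Pow(37, Rational(1, 2)))) = Add(Add(Add(13, Mul(Add(4, -48), 45)), 9971), Mul(I, Pow(37, Rational(1, 2)))) = Add(Add(Add(13, Mul(-44, 45)), 9971), Mul(I, Pow(37, Rational(1, 2)))) = Add(Add(Add(13, -1980), 9971), Mul(I, Pow(37, Rational(1, 2)))) = Add(Add(-1967, 9971), Mul(I, Pow(37, Rational(1, 2)))) = Add(8004, Mul(I, Pow(37, Rational(1, 2))))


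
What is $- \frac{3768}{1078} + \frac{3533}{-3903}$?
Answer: $- \frac{9257539}{2103717} \approx -4.4006$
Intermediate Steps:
$- \frac{3768}{1078} + \frac{3533}{-3903} = \left(-3768\right) \frac{1}{1078} + 3533 \left(- \frac{1}{3903}\right) = - \frac{1884}{539} - \frac{3533}{3903} = - \frac{9257539}{2103717}$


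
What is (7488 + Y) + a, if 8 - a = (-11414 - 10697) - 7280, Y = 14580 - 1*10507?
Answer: 40960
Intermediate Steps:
Y = 4073 (Y = 14580 - 10507 = 4073)
a = 29399 (a = 8 - ((-11414 - 10697) - 7280) = 8 - (-22111 - 7280) = 8 - 1*(-29391) = 8 + 29391 = 29399)
(7488 + Y) + a = (7488 + 4073) + 29399 = 11561 + 29399 = 40960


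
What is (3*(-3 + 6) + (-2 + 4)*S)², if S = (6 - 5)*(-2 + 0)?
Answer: 25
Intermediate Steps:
S = -2 (S = 1*(-2) = -2)
(3*(-3 + 6) + (-2 + 4)*S)² = (3*(-3 + 6) + (-2 + 4)*(-2))² = (3*3 + 2*(-2))² = (9 - 4)² = 5² = 25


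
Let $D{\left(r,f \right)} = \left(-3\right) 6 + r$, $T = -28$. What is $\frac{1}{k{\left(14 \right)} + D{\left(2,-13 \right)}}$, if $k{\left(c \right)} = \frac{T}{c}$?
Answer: $- \frac{1}{18} \approx -0.055556$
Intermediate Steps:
$k{\left(c \right)} = - \frac{28}{c}$
$D{\left(r,f \right)} = -18 + r$
$\frac{1}{k{\left(14 \right)} + D{\left(2,-13 \right)}} = \frac{1}{- \frac{28}{14} + \left(-18 + 2\right)} = \frac{1}{\left(-28\right) \frac{1}{14} - 16} = \frac{1}{-2 - 16} = \frac{1}{-18} = - \frac{1}{18}$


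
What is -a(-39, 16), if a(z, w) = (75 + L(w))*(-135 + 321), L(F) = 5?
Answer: -14880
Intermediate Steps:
a(z, w) = 14880 (a(z, w) = (75 + 5)*(-135 + 321) = 80*186 = 14880)
-a(-39, 16) = -1*14880 = -14880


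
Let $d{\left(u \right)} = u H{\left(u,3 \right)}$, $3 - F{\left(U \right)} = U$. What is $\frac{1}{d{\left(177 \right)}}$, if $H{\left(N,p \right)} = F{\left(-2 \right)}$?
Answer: $\frac{1}{885} \approx 0.0011299$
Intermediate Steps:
$F{\left(U \right)} = 3 - U$
$H{\left(N,p \right)} = 5$ ($H{\left(N,p \right)} = 3 - -2 = 3 + 2 = 5$)
$d{\left(u \right)} = 5 u$ ($d{\left(u \right)} = u 5 = 5 u$)
$\frac{1}{d{\left(177 \right)}} = \frac{1}{5 \cdot 177} = \frac{1}{885}$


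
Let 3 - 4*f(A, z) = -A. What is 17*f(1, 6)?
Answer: 17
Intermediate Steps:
f(A, z) = 3/4 + A/4 (f(A, z) = 3/4 - (-1)*A/4 = 3/4 + A/4)
17*f(1, 6) = 17*(3/4 + (1/4)*1) = 17*(3/4 + 1/4) = 17*1 = 17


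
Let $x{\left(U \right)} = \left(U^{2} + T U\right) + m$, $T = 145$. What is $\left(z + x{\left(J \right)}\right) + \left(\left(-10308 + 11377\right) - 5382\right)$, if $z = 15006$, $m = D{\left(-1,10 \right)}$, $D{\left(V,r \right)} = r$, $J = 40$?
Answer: $18103$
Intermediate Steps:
$m = 10$
$x{\left(U \right)} = 10 + U^{2} + 145 U$ ($x{\left(U \right)} = \left(U^{2} + 145 U\right) + 10 = 10 + U^{2} + 145 U$)
$\left(z + x{\left(J \right)}\right) + \left(\left(-10308 + 11377\right) - 5382\right) = \left(15006 + \left(10 + 40^{2} + 145 \cdot 40\right)\right) + \left(\left(-10308 + 11377\right) - 5382\right) = \left(15006 + \left(10 + 1600 + 5800\right)\right) + \left(1069 - 5382\right) = \left(15006 + 7410\right) - 4313 = 22416 - 4313 = 18103$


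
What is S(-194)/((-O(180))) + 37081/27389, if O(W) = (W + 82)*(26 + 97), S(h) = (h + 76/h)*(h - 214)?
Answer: -15799675965/14269312943 ≈ -1.1072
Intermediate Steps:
S(h) = (-214 + h)*(h + 76/h) (S(h) = (h + 76/h)*(-214 + h) = (-214 + h)*(h + 76/h))
O(W) = 10086 + 123*W (O(W) = (82 + W)*123 = 10086 + 123*W)
S(-194)/((-O(180))) + 37081/27389 = (76 + (-194)**2 - 16264/(-194) - 214*(-194))/((-(10086 + 123*180))) + 37081/27389 = (76 + 37636 - 16264*(-1/194) + 41516)/((-(10086 + 22140))) + 37081*(1/27389) = (76 + 37636 + 8132/97 + 41516)/((-1*32226)) + 37081/27389 = (7693248/97)/(-32226) + 37081/27389 = (7693248/97)*(-1/32226) + 37081/27389 = -1282208/520987 + 37081/27389 = -15799675965/14269312943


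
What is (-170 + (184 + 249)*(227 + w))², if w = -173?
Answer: 538796944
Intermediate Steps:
(-170 + (184 + 249)*(227 + w))² = (-170 + (184 + 249)*(227 - 173))² = (-170 + 433*54)² = (-170 + 23382)² = 23212² = 538796944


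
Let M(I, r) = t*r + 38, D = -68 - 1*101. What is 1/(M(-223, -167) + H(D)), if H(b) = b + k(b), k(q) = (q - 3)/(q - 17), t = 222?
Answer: -93/3459979 ≈ -2.6879e-5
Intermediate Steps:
D = -169 (D = -68 - 101 = -169)
k(q) = (-3 + q)/(-17 + q)
M(I, r) = 38 + 222*r (M(I, r) = 222*r + 38 = 38 + 222*r)
H(b) = b + (-3 + b)/(-17 + b)
1/(M(-223, -167) + H(D)) = 1/((38 + 222*(-167)) + (-3 - 169 - 169*(-17 - 169))/(-17 - 169)) = 1/((38 - 37074) + (-3 - 169 - 169*(-186))/(-186)) = 1/(-37036 - (-3 - 169 + 31434)/186) = 1/(-37036 - 1/186*31262) = 1/(-37036 - 15631/93) = 1/(-3459979/93) = -93/3459979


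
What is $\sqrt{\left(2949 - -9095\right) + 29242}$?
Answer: $\sqrt{41286} \approx 203.19$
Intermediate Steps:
$\sqrt{\left(2949 - -9095\right) + 29242} = \sqrt{\left(2949 + 9095\right) + 29242} = \sqrt{12044 + 29242} = \sqrt{41286}$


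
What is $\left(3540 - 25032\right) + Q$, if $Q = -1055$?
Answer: $-22547$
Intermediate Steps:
$\left(3540 - 25032\right) + Q = \left(3540 - 25032\right) - 1055 = -21492 - 1055 = -22547$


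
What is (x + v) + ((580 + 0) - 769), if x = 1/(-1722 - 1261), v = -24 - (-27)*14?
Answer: 492194/2983 ≈ 165.00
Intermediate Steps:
v = 354 (v = -24 - 27*(-14) = -24 + 378 = 354)
x = -1/2983 (x = 1/(-2983) = -1/2983 ≈ -0.00033523)
(x + v) + ((580 + 0) - 769) = (-1/2983 + 354) + ((580 + 0) - 769) = 1055981/2983 + (580 - 769) = 1055981/2983 - 189 = 492194/2983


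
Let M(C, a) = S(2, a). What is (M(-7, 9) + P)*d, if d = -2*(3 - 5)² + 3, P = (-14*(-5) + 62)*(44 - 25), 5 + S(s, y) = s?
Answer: -12525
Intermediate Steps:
S(s, y) = -5 + s
M(C, a) = -3 (M(C, a) = -5 + 2 = -3)
P = 2508 (P = (70 + 62)*19 = 132*19 = 2508)
d = -5 (d = -2*(-2)² + 3 = -2*4 + 3 = -8 + 3 = -5)
(M(-7, 9) + P)*d = (-3 + 2508)*(-5) = 2505*(-5) = -12525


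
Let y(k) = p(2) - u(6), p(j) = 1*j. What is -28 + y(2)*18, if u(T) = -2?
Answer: 44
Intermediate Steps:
p(j) = j
y(k) = 4 (y(k) = 2 - 1*(-2) = 2 + 2 = 4)
-28 + y(2)*18 = -28 + 4*18 = -28 + 72 = 44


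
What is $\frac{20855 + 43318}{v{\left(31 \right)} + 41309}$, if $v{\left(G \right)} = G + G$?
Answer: $\frac{64173}{41371} \approx 1.5512$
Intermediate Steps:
$v{\left(G \right)} = 2 G$
$\frac{20855 + 43318}{v{\left(31 \right)} + 41309} = \frac{20855 + 43318}{2 \cdot 31 + 41309} = \frac{64173}{62 + 41309} = \frac{64173}{41371}$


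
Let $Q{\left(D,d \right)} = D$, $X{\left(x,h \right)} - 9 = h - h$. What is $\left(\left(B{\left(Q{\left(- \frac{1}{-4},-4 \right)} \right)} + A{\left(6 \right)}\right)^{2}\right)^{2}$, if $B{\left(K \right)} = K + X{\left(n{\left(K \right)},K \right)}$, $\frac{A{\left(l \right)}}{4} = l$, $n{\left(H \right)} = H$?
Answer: $\frac{312900721}{256} \approx 1.2223 \cdot 10^{6}$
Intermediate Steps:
$X{\left(x,h \right)} = 9$ ($X{\left(x,h \right)} = 9 + \left(h - h\right) = 9 + 0 = 9$)
$A{\left(l \right)} = 4 l$
$B{\left(K \right)} = 9 + K$ ($B{\left(K \right)} = K + 9 = 9 + K$)
$\left(\left(B{\left(Q{\left(- \frac{1}{-4},-4 \right)} \right)} + A{\left(6 \right)}\right)^{2}\right)^{2} = \left(\left(\left(9 - \frac{1}{-4}\right) + 4 \cdot 6\right)^{2}\right)^{2} = \left(\left(\left(9 - - \frac{1}{4}\right) + 24\right)^{2}\right)^{2} = \left(\left(\left(9 + \frac{1}{4}\right) + 24\right)^{2}\right)^{2} = \left(\left(\frac{37}{4} + 24\right)^{2}\right)^{2} = \left(\left(\frac{133}{4}\right)^{2}\right)^{2} = \left(\frac{17689}{16}\right)^{2} = \frac{312900721}{256}$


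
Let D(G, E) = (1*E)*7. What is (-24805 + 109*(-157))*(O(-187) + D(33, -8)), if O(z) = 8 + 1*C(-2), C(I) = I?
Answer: 2095900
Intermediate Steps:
D(G, E) = 7*E (D(G, E) = E*7 = 7*E)
O(z) = 6 (O(z) = 8 + 1*(-2) = 8 - 2 = 6)
(-24805 + 109*(-157))*(O(-187) + D(33, -8)) = (-24805 + 109*(-157))*(6 + 7*(-8)) = (-24805 - 17113)*(6 - 56) = -41918*(-50) = 2095900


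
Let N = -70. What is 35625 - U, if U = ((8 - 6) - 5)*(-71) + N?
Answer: 35482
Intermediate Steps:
U = 143 (U = ((8 - 6) - 5)*(-71) - 70 = (2 - 5)*(-71) - 70 = -3*(-71) - 70 = 213 - 70 = 143)
35625 - U = 35625 - 1*143 = 35625 - 143 = 35482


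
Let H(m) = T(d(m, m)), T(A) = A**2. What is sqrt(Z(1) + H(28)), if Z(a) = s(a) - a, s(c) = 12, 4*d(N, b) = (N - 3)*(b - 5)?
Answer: sqrt(330801)/4 ≈ 143.79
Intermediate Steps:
d(N, b) = (-5 + b)*(-3 + N)/4 (d(N, b) = ((N - 3)*(b - 5))/4 = ((-3 + N)*(-5 + b))/4 = ((-5 + b)*(-3 + N))/4 = (-5 + b)*(-3 + N)/4)
H(m) = (15/4 - 2*m + m**2/4)**2 (H(m) = (15/4 - 5*m/4 - 3*m/4 + m*m/4)**2 = (15/4 - 5*m/4 - 3*m/4 + m**2/4)**2 = (15/4 - 2*m + m**2/4)**2)
Z(a) = 12 - a
sqrt(Z(1) + H(28)) = sqrt((12 - 1*1) + (15 + 28**2 - 8*28)**2/16) = sqrt((12 - 1) + (15 + 784 - 224)**2/16) = sqrt(11 + (1/16)*575**2) = sqrt(11 + (1/16)*330625) = sqrt(11 + 330625/16) = sqrt(330801/16) = sqrt(330801)/4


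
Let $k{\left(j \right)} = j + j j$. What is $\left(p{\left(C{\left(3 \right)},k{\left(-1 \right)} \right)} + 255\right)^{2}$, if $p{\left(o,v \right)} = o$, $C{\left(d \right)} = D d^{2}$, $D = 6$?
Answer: $95481$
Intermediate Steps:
$C{\left(d \right)} = 6 d^{2}$
$k{\left(j \right)} = j + j^{2}$
$\left(p{\left(C{\left(3 \right)},k{\left(-1 \right)} \right)} + 255\right)^{2} = \left(6 \cdot 3^{2} + 255\right)^{2} = \left(6 \cdot 9 + 255\right)^{2} = \left(54 + 255\right)^{2} = 309^{2} = 95481$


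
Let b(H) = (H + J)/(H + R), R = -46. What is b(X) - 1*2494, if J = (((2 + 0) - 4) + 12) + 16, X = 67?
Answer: -17427/7 ≈ -2489.6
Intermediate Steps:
J = 26 (J = ((2 - 4) + 12) + 16 = (-2 + 12) + 16 = 10 + 16 = 26)
b(H) = (26 + H)/(-46 + H) (b(H) = (H + 26)/(H - 46) = (26 + H)/(-46 + H))
b(X) - 1*2494 = (26 + 67)/(-46 + 67) - 1*2494 = 93/21 - 2494 = (1/21)*93 - 2494 = 31/7 - 2494 = -17427/7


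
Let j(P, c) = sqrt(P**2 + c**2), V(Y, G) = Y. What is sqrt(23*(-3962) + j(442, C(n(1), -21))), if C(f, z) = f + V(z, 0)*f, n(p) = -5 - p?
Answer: 2*I*sqrt(22667) ≈ 301.11*I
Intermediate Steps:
C(f, z) = f + f*z (C(f, z) = f + z*f = f + f*z)
sqrt(23*(-3962) + j(442, C(n(1), -21))) = sqrt(23*(-3962) + sqrt(442**2 + ((-5 - 1*1)*(1 - 21))**2)) = sqrt(-91126 + sqrt(195364 + ((-5 - 1)*(-20))**2)) = sqrt(-91126 + sqrt(195364 + (-6*(-20))**2)) = sqrt(-91126 + sqrt(195364 + 120**2)) = sqrt(-91126 + sqrt(195364 + 14400)) = sqrt(-91126 + sqrt(209764)) = sqrt(-91126 + 458) = sqrt(-90668) = 2*I*sqrt(22667)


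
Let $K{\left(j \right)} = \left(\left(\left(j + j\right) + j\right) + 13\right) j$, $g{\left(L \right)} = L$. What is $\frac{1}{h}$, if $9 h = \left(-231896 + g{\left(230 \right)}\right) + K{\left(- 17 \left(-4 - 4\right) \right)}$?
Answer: $- \frac{9}{174410} \approx -5.1603 \cdot 10^{-5}$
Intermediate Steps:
$K{\left(j \right)} = j \left(13 + 3 j\right)$ ($K{\left(j \right)} = \left(\left(2 j + j\right) + 13\right) j = \left(3 j + 13\right) j = \left(13 + 3 j\right) j = j \left(13 + 3 j\right)$)
$h = - \frac{174410}{9}$ ($h = \frac{\left(-231896 + 230\right) + - 17 \left(-4 - 4\right) \left(13 + 3 \left(- 17 \left(-4 - 4\right)\right)\right)}{9} = \frac{-231666 + - 17 \left(-4 - 4\right) \left(13 + 3 \left(- 17 \left(-4 - 4\right)\right)\right)}{9} = \frac{-231666 + \left(-17\right) \left(-8\right) \left(13 + 3 \left(\left(-17\right) \left(-8\right)\right)\right)}{9} = \frac{-231666 + 136 \left(13 + 3 \cdot 136\right)}{9} = \frac{-231666 + 136 \left(13 + 408\right)}{9} = \frac{-231666 + 136 \cdot 421}{9} = \frac{-231666 + 57256}{9} = \frac{1}{9} \left(-174410\right) = - \frac{174410}{9} \approx -19379.0$)
$\frac{1}{h} = \frac{1}{- \frac{174410}{9}} = - \frac{9}{174410}$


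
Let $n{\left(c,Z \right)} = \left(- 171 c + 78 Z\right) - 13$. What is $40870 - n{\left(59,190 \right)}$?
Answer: $36152$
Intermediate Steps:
$n{\left(c,Z \right)} = -13 - 171 c + 78 Z$
$40870 - n{\left(59,190 \right)} = 40870 - \left(-13 - 10089 + 78 \cdot 190\right) = 40870 - \left(-13 - 10089 + 14820\right) = 40870 - 4718 = 36152$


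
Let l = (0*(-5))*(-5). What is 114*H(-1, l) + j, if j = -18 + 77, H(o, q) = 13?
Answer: 1541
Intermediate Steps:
l = 0 (l = 0*(-5) = 0)
j = 59
114*H(-1, l) + j = 114*13 + 59 = 1482 + 59 = 1541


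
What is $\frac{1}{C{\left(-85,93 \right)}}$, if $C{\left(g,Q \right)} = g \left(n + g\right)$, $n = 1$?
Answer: $\frac{1}{7140} \approx 0.00014006$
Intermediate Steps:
$C{\left(g,Q \right)} = g \left(1 + g\right)$
$\frac{1}{C{\left(-85,93 \right)}} = \frac{1}{\left(-85\right) \left(1 - 85\right)} = \frac{1}{\left(-85\right) \left(-84\right)} = \frac{1}{7140}$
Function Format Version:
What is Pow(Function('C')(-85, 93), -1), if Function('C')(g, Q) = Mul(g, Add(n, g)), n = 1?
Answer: Rational(1, 7140) ≈ 0.00014006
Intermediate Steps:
Function('C')(g, Q) = Mul(g, Add(1, g))
Pow(Function('C')(-85, 93), -1) = Pow(Mul(-85, Add(1, -85)), -1) = Pow(Mul(-85, -84), -1) = Pow(7140, -1) = Rational(1, 7140)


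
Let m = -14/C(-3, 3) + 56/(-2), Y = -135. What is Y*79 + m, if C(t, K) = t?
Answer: -32065/3 ≈ -10688.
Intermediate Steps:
m = -70/3 (m = -14/(-3) + 56/(-2) = -14*(-⅓) + 56*(-½) = 14/3 - 28 = -70/3 ≈ -23.333)
Y*79 + m = -135*79 - 70/3 = -10665 - 70/3 = -32065/3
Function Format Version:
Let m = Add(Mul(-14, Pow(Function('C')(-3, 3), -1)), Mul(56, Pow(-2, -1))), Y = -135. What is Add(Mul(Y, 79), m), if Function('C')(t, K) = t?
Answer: Rational(-32065, 3) ≈ -10688.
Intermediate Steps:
m = Rational(-70, 3) (m = Add(Mul(-14, Pow(-3, -1)), Mul(56, Pow(-2, -1))) = Add(Mul(-14, Rational(-1, 3)), Mul(56, Rational(-1, 2))) = Add(Rational(14, 3), -28) = Rational(-70, 3) ≈ -23.333)
Add(Mul(Y, 79), m) = Add(Mul(-135, 79), Rational(-70, 3)) = Add(-10665, Rational(-70, 3)) = Rational(-32065, 3)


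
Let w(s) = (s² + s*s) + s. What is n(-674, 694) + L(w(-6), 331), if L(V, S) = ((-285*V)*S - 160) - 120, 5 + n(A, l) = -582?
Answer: -6226977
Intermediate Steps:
n(A, l) = -587 (n(A, l) = -5 - 582 = -587)
w(s) = s + 2*s² (w(s) = (s² + s²) + s = 2*s² + s = s + 2*s²)
L(V, S) = -280 - 285*S*V (L(V, S) = (-285*S*V - 160) - 120 = (-160 - 285*S*V) - 120 = -280 - 285*S*V)
n(-674, 694) + L(w(-6), 331) = -587 + (-280 - 285*331*(-6*(1 + 2*(-6)))) = -587 + (-280 - 285*331*(-6*(1 - 12))) = -587 + (-280 - 285*331*(-6*(-11))) = -587 + (-280 - 285*331*66) = -587 + (-280 - 6226110) = -587 - 6226390 = -6226977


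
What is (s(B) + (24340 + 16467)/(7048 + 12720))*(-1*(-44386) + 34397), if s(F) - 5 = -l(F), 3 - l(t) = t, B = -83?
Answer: -122933071983/19768 ≈ -6.2188e+6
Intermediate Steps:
l(t) = 3 - t
s(F) = 2 + F (s(F) = 5 - (3 - F) = 5 + (-3 + F) = 2 + F)
(s(B) + (24340 + 16467)/(7048 + 12720))*(-1*(-44386) + 34397) = ((2 - 83) + (24340 + 16467)/(7048 + 12720))*(-1*(-44386) + 34397) = (-81 + 40807/19768)*(44386 + 34397) = (-81 + 40807*(1/19768))*78783 = (-81 + 40807/19768)*78783 = -1560401/19768*78783 = -122933071983/19768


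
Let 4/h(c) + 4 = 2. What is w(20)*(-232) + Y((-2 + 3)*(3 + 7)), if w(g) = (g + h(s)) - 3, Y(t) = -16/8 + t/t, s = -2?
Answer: -3481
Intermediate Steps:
h(c) = -2 (h(c) = 4/(-4 + 2) = 4/(-2) = 4*(-½) = -2)
Y(t) = -1 (Y(t) = -16*⅛ + 1 = -2 + 1 = -1)
w(g) = -5 + g (w(g) = (g - 2) - 3 = (-2 + g) - 3 = -5 + g)
w(20)*(-232) + Y((-2 + 3)*(3 + 7)) = (-5 + 20)*(-232) - 1 = 15*(-232) - 1 = -3480 - 1 = -3481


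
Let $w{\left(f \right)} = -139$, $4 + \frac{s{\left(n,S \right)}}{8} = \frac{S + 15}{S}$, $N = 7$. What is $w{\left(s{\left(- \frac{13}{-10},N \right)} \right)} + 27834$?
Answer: $27695$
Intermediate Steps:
$s{\left(n,S \right)} = -32 + \frac{8 \left(15 + S\right)}{S}$ ($s{\left(n,S \right)} = -32 + 8 \frac{S + 15}{S} = -32 + 8 \frac{15 + S}{S} = -32 + \frac{8 \left(15 + S\right)}{S}$)
$w{\left(s{\left(- \frac{13}{-10},N \right)} \right)} + 27834 = -139 + 27834 = 27695$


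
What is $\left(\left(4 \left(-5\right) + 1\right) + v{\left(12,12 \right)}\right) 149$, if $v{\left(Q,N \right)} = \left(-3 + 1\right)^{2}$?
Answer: $-2235$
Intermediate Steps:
$v{\left(Q,N \right)} = 4$ ($v{\left(Q,N \right)} = \left(-2\right)^{2} = 4$)
$\left(\left(4 \left(-5\right) + 1\right) + v{\left(12,12 \right)}\right) 149 = \left(\left(4 \left(-5\right) + 1\right) + 4\right) 149 = \left(\left(-20 + 1\right) + 4\right) 149 = \left(-19 + 4\right) 149 = \left(-15\right) 149 = -2235$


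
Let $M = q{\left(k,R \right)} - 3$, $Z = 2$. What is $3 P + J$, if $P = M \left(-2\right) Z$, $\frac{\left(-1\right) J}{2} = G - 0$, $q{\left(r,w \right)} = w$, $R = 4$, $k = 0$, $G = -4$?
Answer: $-4$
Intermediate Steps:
$M = 1$ ($M = 4 - 3 = 1$)
$J = 8$ ($J = - 2 \left(-4 - 0\right) = - 2 \left(-4 + 0\right) = \left(-2\right) \left(-4\right) = 8$)
$P = -4$ ($P = 1 \left(-2\right) 2 = \left(-2\right) 2 = -4$)
$3 P + J = 3 \left(-4\right) + 8 = -12 + 8 = -4$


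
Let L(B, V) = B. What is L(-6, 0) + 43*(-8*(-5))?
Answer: 1714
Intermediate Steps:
L(-6, 0) + 43*(-8*(-5)) = -6 + 43*(-8*(-5)) = -6 + 43*40 = -6 + 1720 = 1714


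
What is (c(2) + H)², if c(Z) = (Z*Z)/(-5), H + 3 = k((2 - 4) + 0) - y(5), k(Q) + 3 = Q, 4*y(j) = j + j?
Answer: 12769/100 ≈ 127.69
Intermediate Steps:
y(j) = j/2 (y(j) = (j + j)/4 = (2*j)/4 = j/2)
k(Q) = -3 + Q
H = -21/2 (H = -3 + ((-3 + ((2 - 4) + 0)) - 5/2) = -3 + ((-3 + (-2 + 0)) - 1*5/2) = -3 + ((-3 - 2) - 5/2) = -3 + (-5 - 5/2) = -3 - 15/2 = -21/2 ≈ -10.500)
c(Z) = -Z²/5
(c(2) + H)² = (-⅕*2² - 21/2)² = (-⅕*4 - 21/2)² = (-⅘ - 21/2)² = (-113/10)² = 12769/100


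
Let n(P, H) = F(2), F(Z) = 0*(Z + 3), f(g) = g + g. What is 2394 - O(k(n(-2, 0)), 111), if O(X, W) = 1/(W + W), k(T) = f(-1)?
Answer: 531467/222 ≈ 2394.0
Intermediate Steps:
f(g) = 2*g
F(Z) = 0 (F(Z) = 0*(3 + Z) = 0)
n(P, H) = 0
k(T) = -2 (k(T) = 2*(-1) = -2)
O(X, W) = 1/(2*W)
2394 - O(k(n(-2, 0)), 111) = 2394 - 1/(2*111) = 2394 - 1*1/222 = 2394 - 1/222 = 531467/222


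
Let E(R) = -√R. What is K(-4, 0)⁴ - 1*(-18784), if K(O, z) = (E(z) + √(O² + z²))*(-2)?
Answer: 22880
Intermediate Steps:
K(O, z) = -2*√(O² + z²) + 2*√z (K(O, z) = (-√z + √(O² + z²))*(-2) = (√(O² + z²) - √z)*(-2) = -2*√(O² + z²) + 2*√z)
K(-4, 0)⁴ - 1*(-18784) = (-2*√((-4)² + 0²) + 2*√0)⁴ - 1*(-18784) = (-2*√(16 + 0) + 2*0)⁴ + 18784 = (-2*√16 + 0)⁴ + 18784 = (-2*4 + 0)⁴ + 18784 = (-8 + 0)⁴ + 18784 = (-8)⁴ + 18784 = 4096 + 18784 = 22880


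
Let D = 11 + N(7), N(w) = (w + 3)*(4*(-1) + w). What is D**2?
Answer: 1681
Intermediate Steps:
N(w) = (-4 + w)*(3 + w) (N(w) = (3 + w)*(-4 + w) = (-4 + w)*(3 + w))
D = 41 (D = 11 + (-12 + 7**2 - 1*7) = 11 + (-12 + 49 - 7) = 11 + 30 = 41)
D**2 = 41**2 = 1681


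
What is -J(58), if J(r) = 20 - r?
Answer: 38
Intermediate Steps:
-J(58) = -(20 - 1*58) = -(20 - 58) = -1*(-38) = 38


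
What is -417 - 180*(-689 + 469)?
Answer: 39183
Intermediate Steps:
-417 - 180*(-689 + 469) = -417 - 180*(-220) = -417 + 39600 = 39183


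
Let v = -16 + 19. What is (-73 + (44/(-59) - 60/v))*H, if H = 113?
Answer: -625003/59 ≈ -10593.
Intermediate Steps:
v = 3
(-73 + (44/(-59) - 60/v))*H = (-73 + (44/(-59) - 60/3))*113 = (-73 + (44*(-1/59) - 60*⅓))*113 = (-73 + (-44/59 - 20))*113 = (-73 - 1224/59)*113 = -5531/59*113 = -625003/59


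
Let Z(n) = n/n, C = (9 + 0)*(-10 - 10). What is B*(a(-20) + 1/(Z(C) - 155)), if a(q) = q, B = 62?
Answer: -95511/77 ≈ -1240.4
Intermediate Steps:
C = -180 (C = 9*(-20) = -180)
Z(n) = 1
B*(a(-20) + 1/(Z(C) - 155)) = 62*(-20 + 1/(1 - 155)) = 62*(-20 + 1/(-154)) = 62*(-20 - 1/154) = 62*(-3081/154) = -95511/77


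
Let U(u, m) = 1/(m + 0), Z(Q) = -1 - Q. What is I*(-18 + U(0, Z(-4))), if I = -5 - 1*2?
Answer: 371/3 ≈ 123.67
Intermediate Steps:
I = -7 (I = -5 - 2 = -7)
U(u, m) = 1/m
I*(-18 + U(0, Z(-4))) = -7*(-18 + 1/(-1 - 1*(-4))) = -7*(-18 + 1/(-1 + 4)) = -7*(-18 + 1/3) = -7*(-18 + ⅓) = -7*(-53/3) = 371/3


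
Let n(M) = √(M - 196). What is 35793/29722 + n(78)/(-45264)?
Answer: 35793/29722 - I*√118/45264 ≈ 1.2043 - 0.00023999*I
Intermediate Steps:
n(M) = √(-196 + M)
35793/29722 + n(78)/(-45264) = 35793/29722 + √(-196 + 78)/(-45264) = 35793*(1/29722) + √(-118)*(-1/45264) = 35793/29722 + (I*√118)*(-1/45264) = 35793/29722 - I*√118/45264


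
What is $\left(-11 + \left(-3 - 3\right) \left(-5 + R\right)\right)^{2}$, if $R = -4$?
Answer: $1849$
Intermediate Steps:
$\left(-11 + \left(-3 - 3\right) \left(-5 + R\right)\right)^{2} = \left(-11 + \left(-3 - 3\right) \left(-5 - 4\right)\right)^{2} = \left(-11 - -54\right)^{2} = \left(-11 + 54\right)^{2} = 43^{2} = 1849$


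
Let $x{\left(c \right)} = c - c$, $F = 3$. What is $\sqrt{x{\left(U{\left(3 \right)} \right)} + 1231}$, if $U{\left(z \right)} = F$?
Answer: $\sqrt{1231} \approx 35.086$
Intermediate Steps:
$U{\left(z \right)} = 3$
$x{\left(c \right)} = 0$
$\sqrt{x{\left(U{\left(3 \right)} \right)} + 1231} = \sqrt{0 + 1231} = \sqrt{1231}$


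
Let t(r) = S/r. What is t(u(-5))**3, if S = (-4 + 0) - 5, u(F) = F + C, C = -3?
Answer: 729/512 ≈ 1.4238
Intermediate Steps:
u(F) = -3 + F (u(F) = F - 3 = -3 + F)
S = -9 (S = -4 - 5 = -9)
t(r) = -9/r
t(u(-5))**3 = (-9/(-3 - 5))**3 = (-9/(-8))**3 = (-9*(-1/8))**3 = (9/8)**3 = 729/512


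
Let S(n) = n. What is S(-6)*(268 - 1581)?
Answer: 7878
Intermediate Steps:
S(-6)*(268 - 1581) = -6*(268 - 1581) = -6*(-1313) = 7878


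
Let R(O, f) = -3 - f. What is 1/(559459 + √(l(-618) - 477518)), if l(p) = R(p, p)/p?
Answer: 115248554/64476939141199 - I*√20263996078/64476939141199 ≈ 1.7874e-6 - 2.2078e-9*I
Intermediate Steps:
l(p) = (-3 - p)/p
1/(559459 + √(l(-618) - 477518)) = 1/(559459 + √((-3 - 1*(-618))/(-618) - 477518)) = 1/(559459 + √(-(-3 + 618)/618 - 477518)) = 1/(559459 + √(-1/618*615 - 477518)) = 1/(559459 + √(-205/206 - 477518)) = 1/(559459 + √(-98368913/206)) = 1/(559459 + I*√20263996078/206)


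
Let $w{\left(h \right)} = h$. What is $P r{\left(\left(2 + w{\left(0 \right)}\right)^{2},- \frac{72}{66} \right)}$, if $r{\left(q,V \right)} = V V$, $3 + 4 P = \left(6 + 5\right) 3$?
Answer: $\frac{1080}{121} \approx 8.9256$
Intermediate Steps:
$P = \frac{15}{2}$ ($P = - \frac{3}{4} + \frac{\left(6 + 5\right) 3}{4} = - \frac{3}{4} + \frac{11 \cdot 3}{4} = - \frac{3}{4} + \frac{1}{4} \cdot 33 = - \frac{3}{4} + \frac{33}{4} = \frac{15}{2} \approx 7.5$)
$r{\left(q,V \right)} = V^{2}$
$P r{\left(\left(2 + w{\left(0 \right)}\right)^{2},- \frac{72}{66} \right)} = \frac{15 \left(- \frac{72}{66}\right)^{2}}{2} = \frac{15 \left(\left(-72\right) \frac{1}{66}\right)^{2}}{2} = \frac{15 \left(- \frac{12}{11}\right)^{2}}{2} = \frac{15}{2} \cdot \frac{144}{121} = \frac{1080}{121}$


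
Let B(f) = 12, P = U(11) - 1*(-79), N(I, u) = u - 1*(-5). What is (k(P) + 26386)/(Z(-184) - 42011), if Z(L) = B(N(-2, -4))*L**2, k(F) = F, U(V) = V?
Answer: 26476/364261 ≈ 0.072684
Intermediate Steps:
N(I, u) = 5 + u (N(I, u) = u + 5 = 5 + u)
P = 90 (P = 11 - 1*(-79) = 11 + 79 = 90)
Z(L) = 12*L**2
(k(P) + 26386)/(Z(-184) - 42011) = (90 + 26386)/(12*(-184)**2 - 42011) = 26476/(12*33856 - 42011) = 26476/(406272 - 42011) = 26476/364261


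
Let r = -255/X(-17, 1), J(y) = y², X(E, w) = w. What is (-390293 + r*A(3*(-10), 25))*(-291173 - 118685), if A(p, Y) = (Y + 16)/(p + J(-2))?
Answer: 2077398676427/13 ≈ 1.5980e+11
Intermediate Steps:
r = -255 (r = -255/1 = -255*1 = -255)
A(p, Y) = (16 + Y)/(4 + p) (A(p, Y) = (Y + 16)/(p + (-2)²) = (16 + Y)/(p + 4) = (16 + Y)/(4 + p))
(-390293 + r*A(3*(-10), 25))*(-291173 - 118685) = (-390293 - 255*(16 + 25)/(4 + 3*(-10)))*(-291173 - 118685) = (-390293 - 255*41/(4 - 30))*(-409858) = (-390293 - 255*41/(-26))*(-409858) = (-390293 - (-255)*41/26)*(-409858) = (-390293 - 255*(-41/26))*(-409858) = (-390293 + 10455/26)*(-409858) = -10137163/26*(-409858) = 2077398676427/13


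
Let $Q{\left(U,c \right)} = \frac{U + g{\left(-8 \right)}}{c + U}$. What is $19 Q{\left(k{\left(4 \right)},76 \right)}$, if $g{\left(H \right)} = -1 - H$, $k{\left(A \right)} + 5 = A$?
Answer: $\frac{38}{25} \approx 1.52$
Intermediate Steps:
$k{\left(A \right)} = -5 + A$
$Q{\left(U,c \right)} = \frac{7 + U}{U + c}$ ($Q{\left(U,c \right)} = \frac{U - -7}{c + U} = \frac{U + \left(-1 + 8\right)}{U + c} = \frac{U + 7}{U + c} = \frac{7 + U}{U + c}$)
$19 Q{\left(k{\left(4 \right)},76 \right)} = 19 \frac{7 + \left(-5 + 4\right)}{\left(-5 + 4\right) + 76} = 19 \frac{7 - 1}{-1 + 76} = 19 \cdot \frac{1}{75} \cdot 6 = 19 \cdot \frac{2}{25} = \frac{38}{25}$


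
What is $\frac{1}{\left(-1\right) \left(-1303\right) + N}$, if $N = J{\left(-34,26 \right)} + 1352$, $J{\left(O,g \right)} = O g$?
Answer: $\frac{1}{1771} \approx 0.00056465$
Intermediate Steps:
$N = 468$ ($N = \left(-34\right) 26 + 1352 = -884 + 1352 = 468$)
$\frac{1}{\left(-1\right) \left(-1303\right) + N} = \frac{1}{\left(-1\right) \left(-1303\right) + 468} = \frac{1}{1303 + 468} = \frac{1}{1771}$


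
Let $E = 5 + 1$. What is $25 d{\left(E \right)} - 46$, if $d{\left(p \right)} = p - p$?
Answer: $-46$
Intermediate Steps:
$E = 6$
$d{\left(p \right)} = 0$
$25 d{\left(E \right)} - 46 = 25 \cdot 0 - 46 = 0 - 46 = -46$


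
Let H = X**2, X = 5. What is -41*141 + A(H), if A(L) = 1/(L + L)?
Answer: -289049/50 ≈ -5781.0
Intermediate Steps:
H = 25 (H = 5**2 = 25)
A(L) = 1/(2*L)
-41*141 + A(H) = -41*141 + (1/2)/25 = -5781 + (1/2)*(1/25) = -5781 + 1/50 = -289049/50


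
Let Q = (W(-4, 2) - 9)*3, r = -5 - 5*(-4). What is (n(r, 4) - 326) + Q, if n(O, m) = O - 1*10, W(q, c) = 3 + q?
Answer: -351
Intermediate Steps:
r = 15 (r = -5 + 20 = 15)
n(O, m) = -10 + O (n(O, m) = O - 10 = -10 + O)
Q = -30 (Q = ((3 - 4) - 9)*3 = (-1 - 9)*3 = -10*3 = -30)
(n(r, 4) - 326) + Q = ((-10 + 15) - 326) - 30 = (5 - 326) - 30 = -321 - 30 = -351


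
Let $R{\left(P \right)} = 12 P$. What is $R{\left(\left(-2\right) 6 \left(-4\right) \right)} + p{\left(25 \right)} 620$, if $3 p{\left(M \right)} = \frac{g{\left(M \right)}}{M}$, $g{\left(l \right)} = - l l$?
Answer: $- \frac{13772}{3} \approx -4590.7$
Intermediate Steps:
$g{\left(l \right)} = - l^{2}$
$p{\left(M \right)} = - \frac{M}{3}$ ($p{\left(M \right)} = \frac{- M^{2} \frac{1}{M}}{3} = \frac{\left(-1\right) M}{3} = - \frac{M}{3}$)
$R{\left(\left(-2\right) 6 \left(-4\right) \right)} + p{\left(25 \right)} 620 = 12 \left(-2\right) 6 \left(-4\right) + \left(- \frac{1}{3}\right) 25 \cdot 620 = 12 \left(\left(-12\right) \left(-4\right)\right) - \frac{15500}{3} = 12 \cdot 48 - \frac{15500}{3} = 576 - \frac{15500}{3} = - \frac{13772}{3}$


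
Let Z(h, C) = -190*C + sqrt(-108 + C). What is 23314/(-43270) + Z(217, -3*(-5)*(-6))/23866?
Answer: 45876269/258170455 + 3*I*sqrt(22)/23866 ≈ 0.1777 + 0.00058959*I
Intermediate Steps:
Z(h, C) = sqrt(-108 + C) - 190*C
23314/(-43270) + Z(217, -3*(-5)*(-6))/23866 = 23314/(-43270) + (sqrt(-108 - 3*(-5)*(-6)) - 190*(-3*(-5))*(-6))/23866 = 23314*(-1/43270) + (sqrt(-108 + 15*(-6)) - 2850*(-6))*(1/23866) = -11657/21635 + (sqrt(-108 - 90) - 190*(-90))*(1/23866) = -11657/21635 + (sqrt(-198) + 17100)*(1/23866) = -11657/21635 + (3*I*sqrt(22) + 17100)*(1/23866) = -11657/21635 + (17100 + 3*I*sqrt(22))*(1/23866) = -11657/21635 + (8550/11933 + 3*I*sqrt(22)/23866) = 45876269/258170455 + 3*I*sqrt(22)/23866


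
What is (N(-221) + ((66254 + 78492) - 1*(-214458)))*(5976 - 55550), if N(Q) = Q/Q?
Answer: -17807228670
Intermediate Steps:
N(Q) = 1
(N(-221) + ((66254 + 78492) - 1*(-214458)))*(5976 - 55550) = (1 + ((66254 + 78492) - 1*(-214458)))*(5976 - 55550) = (1 + (144746 + 214458))*(-49574) = (1 + 359204)*(-49574) = 359205*(-49574) = -17807228670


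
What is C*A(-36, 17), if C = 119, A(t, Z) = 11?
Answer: 1309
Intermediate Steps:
C*A(-36, 17) = 119*11 = 1309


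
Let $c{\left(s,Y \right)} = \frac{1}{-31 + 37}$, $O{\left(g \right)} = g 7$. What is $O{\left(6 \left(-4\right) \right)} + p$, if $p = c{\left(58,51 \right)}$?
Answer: $- \frac{1007}{6} \approx -167.83$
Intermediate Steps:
$O{\left(g \right)} = 7 g$
$c{\left(s,Y \right)} = \frac{1}{6}$
$p = \frac{1}{6} \approx 0.16667$
$O{\left(6 \left(-4\right) \right)} + p = 7 \cdot 6 \left(-4\right) + \frac{1}{6} = 7 \left(-24\right) + \frac{1}{6} = -168 + \frac{1}{6} = - \frac{1007}{6}$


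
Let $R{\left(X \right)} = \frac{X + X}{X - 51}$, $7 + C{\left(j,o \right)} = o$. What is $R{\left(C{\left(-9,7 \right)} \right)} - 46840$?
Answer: $-46840$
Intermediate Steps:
$C{\left(j,o \right)} = -7 + o$
$R{\left(X \right)} = \frac{2 X}{-51 + X}$
$R{\left(C{\left(-9,7 \right)} \right)} - 46840 = \frac{2 \left(-7 + 7\right)}{-51 + \left(-7 + 7\right)} - 46840 = 2 \cdot 0 \frac{1}{-51 + 0} - 46840 = 2 \cdot 0 \frac{1}{-51} - 46840 = 2 \cdot 0 \left(- \frac{1}{51}\right) - 46840 = 0 - 46840 = -46840$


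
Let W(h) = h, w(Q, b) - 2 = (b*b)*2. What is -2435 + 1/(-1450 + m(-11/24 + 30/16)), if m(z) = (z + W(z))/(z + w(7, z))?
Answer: -1888455045/775546 ≈ -2435.0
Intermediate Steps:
w(Q, b) = 2 + 2*b² (w(Q, b) = 2 + (b*b)*2 = 2 + b²*2 = 2 + 2*b²)
m(z) = 2*z/(2 + z + 2*z²) (m(z) = (z + z)/(z + (2 + 2*z²)) = (2*z)/(2 + z + 2*z²) = 2*z/(2 + z + 2*z²))
-2435 + 1/(-1450 + m(-11/24 + 30/16)) = -2435 + 1/(-1450 + 2*(-11/24 + 30/16)/(2 + (-11/24 + 30/16) + 2*(-11/24 + 30/16)²)) = -2435 + 1/(-1450 + 2*(-11*1/24 + 30*(1/16))/(2 + (-11*1/24 + 30*(1/16)) + 2*(-11*1/24 + 30*(1/16))²)) = -2435 + 1/(-1450 + 2*(-11/24 + 15/8)/(2 + (-11/24 + 15/8) + 2*(-11/24 + 15/8)²)) = -2435 + 1/(-1450 + 2*(17/12)/(2 + 17/12 + 2*(17/12)²)) = -2435 + 1/(-1450 + 2*(17/12)/(2 + 17/12 + 2*(289/144))) = -2435 + 1/(-1450 + 2*(17/12)/(2 + 17/12 + 289/72)) = -2435 + 1/(-1450 + 2*(17/12)/(535/72)) = -2435 + 1/(-1450 + 2*(17/12)*(72/535)) = -2435 + 1/(-1450 + 204/535) = -2435 + 1/(-775546/535) = -2435 - 535/775546 = -1888455045/775546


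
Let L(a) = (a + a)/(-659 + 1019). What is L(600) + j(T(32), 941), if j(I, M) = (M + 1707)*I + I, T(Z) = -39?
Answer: -309923/3 ≈ -1.0331e+5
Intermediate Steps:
L(a) = a/180 (L(a) = (2*a)/360 = (2*a)*(1/360) = a/180)
j(I, M) = I + I*(1707 + M) (j(I, M) = (1707 + M)*I + I = I*(1707 + M) + I = I + I*(1707 + M))
L(600) + j(T(32), 941) = (1/180)*600 - 39*(1708 + 941) = 10/3 - 39*2649 = 10/3 - 103311 = -309923/3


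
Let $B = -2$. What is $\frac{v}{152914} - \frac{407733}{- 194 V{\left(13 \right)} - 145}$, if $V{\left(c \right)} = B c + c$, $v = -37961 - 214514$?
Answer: $- \frac{62948217037}{363476578} \approx -173.18$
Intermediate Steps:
$v = -252475$
$V{\left(c \right)} = - c$ ($V{\left(c \right)} = - 2 c + c = - c$)
$\frac{v}{152914} - \frac{407733}{- 194 V{\left(13 \right)} - 145} = - \frac{252475}{152914} - \frac{407733}{- 194 \left(\left(-1\right) 13\right) - 145} = \left(-252475\right) \frac{1}{152914} - \frac{407733}{\left(-194\right) \left(-13\right) - 145} = - \frac{252475}{152914} - \frac{407733}{2522 - 145} = - \frac{252475}{152914} - \frac{407733}{2377} = - \frac{62948217037}{363476578}$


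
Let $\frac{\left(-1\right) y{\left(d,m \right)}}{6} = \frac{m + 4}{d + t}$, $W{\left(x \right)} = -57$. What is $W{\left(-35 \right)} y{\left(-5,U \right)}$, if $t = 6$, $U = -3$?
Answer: $342$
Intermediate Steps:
$y{\left(d,m \right)} = - \frac{6 \left(4 + m\right)}{6 + d}$ ($y{\left(d,m \right)} = - 6 \frac{m + 4}{d + 6} = - 6 \frac{4 + m}{6 + d} = - \frac{6 \left(4 + m\right)}{6 + d}$)
$W{\left(-35 \right)} y{\left(-5,U \right)} = - 57 \frac{6 \left(-4 - -3\right)}{6 - 5} = - 57 \frac{6 \left(-4 + 3\right)}{1} = - 57 \cdot 6 \cdot 1 \left(-1\right) = \left(-57\right) \left(-6\right) = 342$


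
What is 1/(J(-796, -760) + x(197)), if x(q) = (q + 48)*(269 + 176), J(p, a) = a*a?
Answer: 1/686625 ≈ 1.4564e-6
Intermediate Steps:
J(p, a) = a²
x(q) = 21360 + 445*q (x(q) = (48 + q)*445 = 21360 + 445*q)
1/(J(-796, -760) + x(197)) = 1/((-760)² + (21360 + 445*197)) = 1/(577600 + (21360 + 87665)) = 1/(577600 + 109025) = 1/686625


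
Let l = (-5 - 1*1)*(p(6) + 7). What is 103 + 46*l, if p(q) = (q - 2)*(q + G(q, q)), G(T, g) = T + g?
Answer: -21701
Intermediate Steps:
p(q) = 3*q*(-2 + q) (p(q) = (q - 2)*(q + (q + q)) = (-2 + q)*(q + 2*q) = (-2 + q)*(3*q) = 3*q*(-2 + q))
l = -474 (l = (-5 - 1*1)*(3*6*(-2 + 6) + 7) = (-5 - 1)*(3*6*4 + 7) = -6*(72 + 7) = -6*79 = -474)
103 + 46*l = 103 + 46*(-474) = 103 - 21804 = -21701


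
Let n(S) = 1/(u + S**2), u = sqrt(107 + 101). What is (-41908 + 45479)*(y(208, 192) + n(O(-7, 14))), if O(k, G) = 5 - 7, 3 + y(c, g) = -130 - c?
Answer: -58453699/48 + 3571*sqrt(13)/48 ≈ -1.2175e+6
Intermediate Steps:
y(c, g) = -133 - c (y(c, g) = -3 + (-130 - c) = -133 - c)
O(k, G) = -2
u = 4*sqrt(13) (u = sqrt(208) = 4*sqrt(13) ≈ 14.422)
n(S) = 1/(S**2 + 4*sqrt(13)) (n(S) = 1/(4*sqrt(13) + S**2) = 1/(S**2 + 4*sqrt(13)))
(-41908 + 45479)*(y(208, 192) + n(O(-7, 14))) = (-41908 + 45479)*((-133 - 1*208) + 1/((-2)**2 + 4*sqrt(13))) = 3571*((-133 - 208) + 1/(4 + 4*sqrt(13))) = 3571*(-341 + 1/(4 + 4*sqrt(13))) = -1217711 + 3571/(4 + 4*sqrt(13))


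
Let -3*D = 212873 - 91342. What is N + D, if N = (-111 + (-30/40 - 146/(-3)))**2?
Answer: -5260439/144 ≈ -36531.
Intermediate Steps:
D = -121531/3 (D = -(212873 - 91342)/3 = -1/3*121531 = -121531/3 ≈ -40510.)
N = 573049/144 (N = (-111 + (-30*1/40 - 146*(-1/3)))**2 = (-111 + (-3/4 + 146/3))**2 = (-111 + 575/12)**2 = (-757/12)**2 = 573049/144 ≈ 3979.5)
N + D = 573049/144 - 121531/3 = -5260439/144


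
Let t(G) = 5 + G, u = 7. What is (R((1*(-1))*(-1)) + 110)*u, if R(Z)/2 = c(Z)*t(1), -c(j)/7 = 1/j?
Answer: 182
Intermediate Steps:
c(j) = -7/j
R(Z) = -84/Z (R(Z) = 2*((-7/Z)*(5 + 1)) = 2*(-7/Z*6) = 2*(-42/Z) = -84/Z)
(R((1*(-1))*(-1)) + 110)*u = (-84/1 + 110)*7 = (-84*1 + 110)*7 = (-84 + 110)*7 = 26*7 = 182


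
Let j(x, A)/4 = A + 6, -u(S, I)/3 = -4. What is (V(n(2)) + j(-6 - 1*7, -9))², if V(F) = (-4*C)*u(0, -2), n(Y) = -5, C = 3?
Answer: 24336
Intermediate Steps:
u(S, I) = 12 (u(S, I) = -3*(-4) = 12)
j(x, A) = 24 + 4*A (j(x, A) = 4*(A + 6) = 4*(6 + A) = 24 + 4*A)
V(F) = -144 (V(F) = -4*3*12 = -12*12 = -144)
(V(n(2)) + j(-6 - 1*7, -9))² = (-144 + (24 + 4*(-9)))² = (-144 + (24 - 36))² = (-144 - 12)² = (-156)² = 24336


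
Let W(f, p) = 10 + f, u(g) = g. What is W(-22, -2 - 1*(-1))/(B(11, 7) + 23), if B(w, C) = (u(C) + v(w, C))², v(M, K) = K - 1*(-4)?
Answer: -12/347 ≈ -0.034582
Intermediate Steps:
v(M, K) = 4 + K (v(M, K) = K + 4 = 4 + K)
B(w, C) = (4 + 2*C)² (B(w, C) = (C + (4 + C))² = (4 + 2*C)²)
W(-22, -2 - 1*(-1))/(B(11, 7) + 23) = (10 - 22)/(4*(2 + 7)² + 23) = -12/(4*9² + 23) = -12/(4*81 + 23) = -12/(324 + 23) = -12/347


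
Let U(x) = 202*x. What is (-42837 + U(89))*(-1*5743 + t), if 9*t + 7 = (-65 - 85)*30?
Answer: 1396926646/9 ≈ 1.5521e+8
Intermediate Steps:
t = -4507/9 (t = -7/9 + ((-65 - 85)*30)/9 = -7/9 + (-150*30)/9 = -7/9 + (⅑)*(-4500) = -7/9 - 500 = -4507/9 ≈ -500.78)
(-42837 + U(89))*(-1*5743 + t) = (-42837 + 202*89)*(-1*5743 - 4507/9) = (-42837 + 17978)*(-5743 - 4507/9) = -24859*(-56194/9) = 1396926646/9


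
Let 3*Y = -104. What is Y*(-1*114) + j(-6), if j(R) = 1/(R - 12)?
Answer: 71135/18 ≈ 3951.9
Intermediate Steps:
Y = -104/3 (Y = (⅓)*(-104) = -104/3 ≈ -34.667)
j(R) = 1/(-12 + R)
Y*(-1*114) + j(-6) = -(-104)*114/3 + 1/(-12 - 6) = -104/3*(-114) + 1/(-18) = 3952 - 1/18 = 71135/18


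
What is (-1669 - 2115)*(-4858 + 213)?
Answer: 17576680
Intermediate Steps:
(-1669 - 2115)*(-4858 + 213) = -3784*(-4645) = 17576680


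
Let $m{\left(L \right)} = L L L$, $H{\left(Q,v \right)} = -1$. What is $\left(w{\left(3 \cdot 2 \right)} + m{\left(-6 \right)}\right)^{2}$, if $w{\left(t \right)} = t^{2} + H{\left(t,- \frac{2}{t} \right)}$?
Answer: $32761$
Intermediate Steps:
$m{\left(L \right)} = L^{3}$ ($m{\left(L \right)} = L^{2} L = L^{3}$)
$w{\left(t \right)} = -1 + t^{2}$ ($w{\left(t \right)} = t^{2} - 1 = -1 + t^{2}$)
$\left(w{\left(3 \cdot 2 \right)} + m{\left(-6 \right)}\right)^{2} = \left(\left(-1 + \left(3 \cdot 2\right)^{2}\right) + \left(-6\right)^{3}\right)^{2} = \left(\left(-1 + 6^{2}\right) - 216\right)^{2} = \left(\left(-1 + 36\right) - 216\right)^{2} = \left(35 - 216\right)^{2} = \left(-181\right)^{2} = 32761$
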